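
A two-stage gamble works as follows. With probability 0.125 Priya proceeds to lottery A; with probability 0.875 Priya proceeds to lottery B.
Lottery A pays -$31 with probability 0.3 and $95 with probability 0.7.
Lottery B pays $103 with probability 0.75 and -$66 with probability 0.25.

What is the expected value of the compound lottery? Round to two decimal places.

$60.31

EV(A) = 0.3 × (-31) + 0.7 × 95 = -9.3 + 66.5 = 57.2
EV(B) = 0.75 × 103 + 0.25 × (-66) = 77.25 − 16.5 = 60.75
Overall = 0.125 × 57.2 + 0.875 × 60.75 = 7.15 + 53.15625 = 60.30625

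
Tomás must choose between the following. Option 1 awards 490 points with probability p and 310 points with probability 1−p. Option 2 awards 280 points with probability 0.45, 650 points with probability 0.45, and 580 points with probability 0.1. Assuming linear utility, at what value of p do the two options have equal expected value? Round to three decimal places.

p = 0.925

EV(Option 2) = 0.45 × 280 + 0.45 × 650 + 0.1 × 580 = 126 + 292.5 + 58 = 476.5
p·490 + (1−p)·310 = 476.5
180p + 310 = 476.5
p = (476.5 − 310) / 180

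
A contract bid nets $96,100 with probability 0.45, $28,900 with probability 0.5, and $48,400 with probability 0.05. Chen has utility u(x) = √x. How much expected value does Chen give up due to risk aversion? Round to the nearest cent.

$4,654.75

E[u] = 0.45·√96100 + 0.5·√28900 + 0.05·√48400 = 0.45·310 + 0.5·170 + 0.05·220 = 235.5
CE = (235.5)² = 55460.25
Risk premium = EV − CE = 60115 − 55460.25 = 4654.75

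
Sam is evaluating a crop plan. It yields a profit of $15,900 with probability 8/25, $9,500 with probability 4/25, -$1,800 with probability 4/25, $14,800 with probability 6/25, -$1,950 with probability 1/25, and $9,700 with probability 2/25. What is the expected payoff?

EV = 8/25 × 15900 + 4/25 × 9500 + 4/25 × (-1800) + 6/25 × 14800 + 1/25 × (-1950) + 2/25 × 9700 = 5088 + 1520 − 288 + 3552 − 78 + 776 = 10570

$10,570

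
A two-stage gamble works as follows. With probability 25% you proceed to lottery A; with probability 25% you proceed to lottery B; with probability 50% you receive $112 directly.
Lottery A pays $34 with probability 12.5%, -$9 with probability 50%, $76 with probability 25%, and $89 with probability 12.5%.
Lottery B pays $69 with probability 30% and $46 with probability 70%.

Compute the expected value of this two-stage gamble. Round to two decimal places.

$76.69

EV(A) = 0.125 × 34 + 0.5 × (-9) + 0.25 × 76 + 0.125 × 89 = 4.25 − 4.5 + 19 + 11.125 = 29.875
EV(B) = 0.3 × 69 + 0.7 × 46 = 20.7 + 32.2 = 52.9
Branch C: 112 (certain)
Overall = 0.25 × 29.875 + 0.25 × 52.9 + 0.5 × 112 = 7.46875 + 13.225 + 56 = 76.69375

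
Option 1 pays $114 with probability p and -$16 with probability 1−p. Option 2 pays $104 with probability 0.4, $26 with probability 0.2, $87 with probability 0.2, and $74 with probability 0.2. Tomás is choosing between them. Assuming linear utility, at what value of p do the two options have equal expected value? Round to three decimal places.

EV(Option 2) = 0.4 × 104 + 0.2 × 26 + 0.2 × 87 + 0.2 × 74 = 41.6 + 5.2 + 17.4 + 14.8 = 79
p·114 + (1−p)·(-16) = 79
130p − 16 = 79
p = (79 + 16) / 130

p = 0.731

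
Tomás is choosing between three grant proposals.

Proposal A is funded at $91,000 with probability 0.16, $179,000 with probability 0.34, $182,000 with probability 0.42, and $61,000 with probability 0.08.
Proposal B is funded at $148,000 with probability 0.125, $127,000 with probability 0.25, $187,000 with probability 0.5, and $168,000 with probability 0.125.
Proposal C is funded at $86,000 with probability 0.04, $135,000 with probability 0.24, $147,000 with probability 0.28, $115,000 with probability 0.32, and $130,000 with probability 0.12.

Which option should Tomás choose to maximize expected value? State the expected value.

Proposal B ($164,750)

Proposal A = 0.16 × 91000 + 0.34 × 179000 + 0.42 × 182000 + 0.08 × 61000 = 14560 + 60860 + 76440 + 4880 = 156740
Proposal B = 0.125 × 148000 + 0.25 × 127000 + 0.5 × 187000 + 0.125 × 168000 = 18500 + 31750 + 93500 + 21000 = 164750
Proposal C = 0.04 × 86000 + 0.24 × 135000 + 0.28 × 147000 + 0.32 × 115000 + 0.12 × 130000 = 3440 + 32400 + 41160 + 36800 + 15600 = 129400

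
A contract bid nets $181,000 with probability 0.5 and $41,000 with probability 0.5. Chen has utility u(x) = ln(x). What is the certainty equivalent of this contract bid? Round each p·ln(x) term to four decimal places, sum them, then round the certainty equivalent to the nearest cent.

$86,146.10

E[u] = 0.5·ln(181000) + 0.5·ln(41000) = 6.0531 + 5.3107 = 11.3638
CE = e^11.3638 ≈ 86146.10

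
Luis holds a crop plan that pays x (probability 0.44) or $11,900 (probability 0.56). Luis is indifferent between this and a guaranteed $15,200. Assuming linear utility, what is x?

0.44·x + 0.56·11900 = 15200
0.44·x = 15200 − 6664 = 8536
x = 8536 / 0.44 = 19400

x = $19,400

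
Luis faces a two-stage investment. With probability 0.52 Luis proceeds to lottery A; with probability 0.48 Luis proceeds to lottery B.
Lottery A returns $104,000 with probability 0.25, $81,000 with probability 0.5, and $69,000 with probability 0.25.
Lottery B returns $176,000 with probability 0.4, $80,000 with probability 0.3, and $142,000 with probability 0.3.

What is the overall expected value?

EV(A) = 0.25 × 104000 + 0.5 × 81000 + 0.25 × 69000 = 26000 + 40500 + 17250 = 83750
EV(B) = 0.4 × 176000 + 0.3 × 80000 + 0.3 × 142000 = 70400 + 24000 + 42600 = 137000
Overall = 0.52 × 83750 + 0.48 × 137000 = 43550 + 65760 = 109310

$109,310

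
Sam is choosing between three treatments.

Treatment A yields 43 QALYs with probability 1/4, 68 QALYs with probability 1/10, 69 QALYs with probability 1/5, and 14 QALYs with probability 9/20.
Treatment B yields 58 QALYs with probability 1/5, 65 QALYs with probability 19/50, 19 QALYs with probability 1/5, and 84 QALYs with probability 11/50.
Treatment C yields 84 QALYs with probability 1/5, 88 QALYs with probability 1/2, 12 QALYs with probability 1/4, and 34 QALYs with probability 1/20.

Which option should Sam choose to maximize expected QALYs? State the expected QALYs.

Treatment A = 1/4 × 43 + 1/10 × 68 + 1/5 × 69 + 9/20 × 14 = 10.75 + 6.8 + 13.8 + 6.3 = 37.65
Treatment B = 1/5 × 58 + 19/50 × 65 + 1/5 × 19 + 11/50 × 84 = 11.6 + 24.7 + 3.8 + 18.48 = 58.58
Treatment C = 1/5 × 84 + 1/2 × 88 + 1/4 × 12 + 1/20 × 34 = 16.8 + 44 + 3 + 1.7 = 65.5

Treatment C (65.5 QALYs)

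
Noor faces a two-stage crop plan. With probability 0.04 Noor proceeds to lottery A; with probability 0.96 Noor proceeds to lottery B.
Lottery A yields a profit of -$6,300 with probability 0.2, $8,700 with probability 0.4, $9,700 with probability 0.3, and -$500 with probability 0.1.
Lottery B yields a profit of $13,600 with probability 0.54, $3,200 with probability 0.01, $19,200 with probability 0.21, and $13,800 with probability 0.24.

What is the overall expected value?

$14,334.40

EV(A) = 0.2 × (-6300) + 0.4 × 8700 + 0.3 × 9700 + 0.1 × (-500) = -1260 + 3480 + 2910 − 50 = 5080
EV(B) = 0.54 × 13600 + 0.01 × 3200 + 0.21 × 19200 + 0.24 × 13800 = 7344 + 32 + 4032 + 3312 = 14720
Overall = 0.04 × 5080 + 0.96 × 14720 = 203.2 + 14131.2 = 14334.4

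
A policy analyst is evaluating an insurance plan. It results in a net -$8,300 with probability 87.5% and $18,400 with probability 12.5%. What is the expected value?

EV = 0.875 × (-8300) + 0.125 × 18400 = -7262.5 + 2300 = -4962.5

-$4,962.50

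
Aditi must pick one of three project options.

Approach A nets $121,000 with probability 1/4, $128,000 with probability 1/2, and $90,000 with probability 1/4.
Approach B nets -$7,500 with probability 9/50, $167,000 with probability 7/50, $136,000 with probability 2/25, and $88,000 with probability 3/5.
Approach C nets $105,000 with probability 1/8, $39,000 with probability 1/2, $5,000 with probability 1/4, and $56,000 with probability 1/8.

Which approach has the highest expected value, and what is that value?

Approach A ($116,750)

Approach A = 1/4 × 121000 + 1/2 × 128000 + 1/4 × 90000 = 30250 + 64000 + 22500 = 116750
Approach B = 9/50 × (-7500) + 7/50 × 167000 + 2/25 × 136000 + 3/5 × 88000 = -1350 + 23380 + 10880 + 52800 = 85710
Approach C = 1/8 × 105000 + 1/2 × 39000 + 1/4 × 5000 + 1/8 × 56000 = 13125 + 19500 + 1250 + 7000 = 40875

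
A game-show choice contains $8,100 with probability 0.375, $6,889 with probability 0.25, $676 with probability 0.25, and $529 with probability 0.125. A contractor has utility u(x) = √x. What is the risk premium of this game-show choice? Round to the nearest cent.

$914.86

E[u] = 0.375·√8100 + 0.25·√6889 + 0.25·√676 + 0.125·√529 = 0.375·90 + 0.25·83 + 0.25·26 + 0.125·23 = 63.875
CE = (63.875)² = 4080.015625
Risk premium = EV − CE = 4994.875 − 4080.015625 = 914.859375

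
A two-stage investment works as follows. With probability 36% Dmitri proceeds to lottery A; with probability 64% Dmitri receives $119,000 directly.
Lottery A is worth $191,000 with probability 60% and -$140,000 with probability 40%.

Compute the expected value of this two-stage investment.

EV(A) = 0.6 × 191000 + 0.4 × (-140000) = 114600 − 56000 = 58600
Branch B: 119000 (certain)
Overall = 0.36 × 58600 + 0.64 × 119000 = 21096 + 76160 = 97256

$97,256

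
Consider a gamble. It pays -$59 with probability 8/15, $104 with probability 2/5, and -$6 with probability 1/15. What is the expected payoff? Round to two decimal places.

EV = 8/15 × (-59) + 2/5 × 104 + 1/15 × (-6) = -31.4667 + 41.6 − 0.4 = 9.7333

$9.73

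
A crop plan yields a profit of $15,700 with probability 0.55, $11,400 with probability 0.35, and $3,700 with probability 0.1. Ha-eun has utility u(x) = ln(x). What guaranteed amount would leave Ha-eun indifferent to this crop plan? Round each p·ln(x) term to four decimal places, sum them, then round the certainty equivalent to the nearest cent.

E[u] = 0.55·ln(15700) + 0.35·ln(11400) + 0.1·ln(3700) = 5.3138 + 3.2695 + 0.8216 = 9.4049
CE = e^9.4049 ≈ 12147.76

$12,147.76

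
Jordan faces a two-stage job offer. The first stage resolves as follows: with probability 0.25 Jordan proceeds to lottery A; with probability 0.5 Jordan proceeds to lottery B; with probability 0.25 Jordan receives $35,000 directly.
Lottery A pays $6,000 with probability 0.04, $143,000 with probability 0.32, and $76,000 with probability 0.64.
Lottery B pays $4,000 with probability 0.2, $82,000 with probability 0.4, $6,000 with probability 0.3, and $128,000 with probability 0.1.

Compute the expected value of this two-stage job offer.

$56,510

EV(A) = 0.04 × 6000 + 0.32 × 143000 + 0.64 × 76000 = 240 + 45760 + 48640 = 94640
EV(B) = 0.2 × 4000 + 0.4 × 82000 + 0.3 × 6000 + 0.1 × 128000 = 800 + 32800 + 1800 + 12800 = 48200
Branch C: 35000 (certain)
Overall = 0.25 × 94640 + 0.5 × 48200 + 0.25 × 35000 = 23660 + 24100 + 8750 = 56510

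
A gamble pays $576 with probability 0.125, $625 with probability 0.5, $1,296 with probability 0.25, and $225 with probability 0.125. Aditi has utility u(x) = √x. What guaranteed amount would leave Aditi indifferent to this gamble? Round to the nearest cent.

E[u] = 0.125·√576 + 0.5·√625 + 0.25·√1296 + 0.125·√225 = 0.125·24 + 0.5·25 + 0.25·36 + 0.125·15 = 26.375
CE = (26.375)² = 695.640625

$695.64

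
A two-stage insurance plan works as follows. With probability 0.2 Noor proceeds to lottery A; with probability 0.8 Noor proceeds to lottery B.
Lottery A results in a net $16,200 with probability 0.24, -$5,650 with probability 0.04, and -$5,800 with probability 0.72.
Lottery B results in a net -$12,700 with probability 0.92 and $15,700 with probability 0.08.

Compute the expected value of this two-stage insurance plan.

EV(A) = 0.24 × 16200 + 0.04 × (-5650) + 0.72 × (-5800) = 3888 − 226 − 4176 = -514
EV(B) = 0.92 × (-12700) + 0.08 × 15700 = -11684 + 1256 = -10428
Overall = 0.2 × (-514) + 0.8 × (-10428) = -102.8 − 8342.4 = -8445.2

-$8,445.20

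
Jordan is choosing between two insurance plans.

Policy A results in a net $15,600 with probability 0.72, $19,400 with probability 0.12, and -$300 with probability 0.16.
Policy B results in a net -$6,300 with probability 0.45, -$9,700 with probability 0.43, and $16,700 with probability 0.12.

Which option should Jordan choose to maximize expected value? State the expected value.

Policy A = 0.72 × 15600 + 0.12 × 19400 + 0.16 × (-300) = 11232 + 2328 − 48 = 13512
Policy B = 0.45 × (-6300) + 0.43 × (-9700) + 0.12 × 16700 = -2835 − 4171 + 2004 = -5002

Policy A ($13,512)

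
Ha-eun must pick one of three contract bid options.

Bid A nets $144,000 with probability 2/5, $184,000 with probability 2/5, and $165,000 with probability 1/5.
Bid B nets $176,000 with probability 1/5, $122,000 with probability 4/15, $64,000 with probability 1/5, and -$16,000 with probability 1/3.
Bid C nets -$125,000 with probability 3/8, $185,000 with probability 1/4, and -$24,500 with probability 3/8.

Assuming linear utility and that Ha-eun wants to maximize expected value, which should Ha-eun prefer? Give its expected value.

Bid A ($164,200)

Bid A = 2/5 × 144000 + 2/5 × 184000 + 1/5 × 165000 = 57600 + 73600 + 33000 = 164200
Bid B = 1/5 × 176000 + 4/15 × 122000 + 1/5 × 64000 + 1/3 × (-16000) = 35200 + 32533.3333 + 12800 − 5333.3333 = 75200
Bid C = 3/8 × (-125000) + 1/4 × 185000 + 3/8 × (-24500) = -46875 + 46250 − 9187.5 = -9812.5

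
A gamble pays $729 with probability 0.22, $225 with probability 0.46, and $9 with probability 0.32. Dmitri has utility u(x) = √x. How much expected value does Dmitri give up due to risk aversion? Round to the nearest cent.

$76.32

E[u] = 0.22·√729 + 0.46·√225 + 0.32·√9 = 0.22·27 + 0.46·15 + 0.32·3 = 13.8
CE = (13.8)² = 190.44
Risk premium = EV − CE = 266.76 − 190.44 = 76.32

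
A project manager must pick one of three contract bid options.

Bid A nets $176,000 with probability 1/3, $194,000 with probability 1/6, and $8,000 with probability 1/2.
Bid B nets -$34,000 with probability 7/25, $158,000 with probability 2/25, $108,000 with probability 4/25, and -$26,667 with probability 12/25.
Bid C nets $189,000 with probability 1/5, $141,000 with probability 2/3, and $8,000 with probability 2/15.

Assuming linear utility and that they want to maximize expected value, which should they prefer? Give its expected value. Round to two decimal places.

Bid C ($132,866.67)

Bid A = 1/3 × 176000 + 1/6 × 194000 + 1/2 × 8000 = 58666.6667 + 32333.3333 + 4000 = 95000
Bid B = 7/25 × (-34000) + 2/25 × 158000 + 4/25 × 108000 + 12/25 × (-26667) = -9520 + 12640 + 17280 − 12800.16 = 7599.84
Bid C = 1/5 × 189000 + 2/3 × 141000 + 2/15 × 8000 = 37800 + 94000 + 1066.6667 = 132866.6667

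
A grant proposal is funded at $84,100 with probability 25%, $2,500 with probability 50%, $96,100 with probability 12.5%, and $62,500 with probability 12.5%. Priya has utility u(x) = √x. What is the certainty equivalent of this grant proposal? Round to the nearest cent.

$28,056.25

E[u] = 0.25·√84100 + 0.5·√2500 + 0.125·√96100 + 0.125·√62500 = 0.25·290 + 0.5·50 + 0.125·310 + 0.125·250 = 167.5
CE = (167.5)² = 28056.25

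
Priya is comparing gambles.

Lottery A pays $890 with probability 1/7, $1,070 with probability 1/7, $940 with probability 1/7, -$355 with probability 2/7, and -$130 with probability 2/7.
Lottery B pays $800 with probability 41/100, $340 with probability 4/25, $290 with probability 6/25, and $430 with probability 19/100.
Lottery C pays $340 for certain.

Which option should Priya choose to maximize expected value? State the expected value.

Lottery B ($533.70)

Lottery A = 1/7 × 890 + 1/7 × 1070 + 1/7 × 940 + 2/7 × (-355) + 2/7 × (-130) = 127.1429 + 152.8571 + 134.2857 − 101.4286 − 37.1429 = 275.7143
Lottery B = 41/100 × 800 + 4/25 × 340 + 6/25 × 290 + 19/100 × 430 = 328 + 54.4 + 69.6 + 81.7 = 533.7
Lottery C: 340 (certain)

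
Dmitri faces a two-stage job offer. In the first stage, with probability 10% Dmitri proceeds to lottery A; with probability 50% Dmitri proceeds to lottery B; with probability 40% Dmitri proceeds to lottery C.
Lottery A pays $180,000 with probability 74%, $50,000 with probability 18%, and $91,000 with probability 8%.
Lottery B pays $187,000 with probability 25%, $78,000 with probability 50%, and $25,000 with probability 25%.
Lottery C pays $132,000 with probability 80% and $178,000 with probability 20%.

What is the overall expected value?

$117,428

EV(A) = 0.74 × 180000 + 0.18 × 50000 + 0.08 × 91000 = 133200 + 9000 + 7280 = 149480
EV(B) = 0.25 × 187000 + 0.5 × 78000 + 0.25 × 25000 = 46750 + 39000 + 6250 = 92000
EV(C) = 0.8 × 132000 + 0.2 × 178000 = 105600 + 35600 = 141200
Overall = 0.1 × 149480 + 0.5 × 92000 + 0.4 × 141200 = 14948 + 46000 + 56480 = 117428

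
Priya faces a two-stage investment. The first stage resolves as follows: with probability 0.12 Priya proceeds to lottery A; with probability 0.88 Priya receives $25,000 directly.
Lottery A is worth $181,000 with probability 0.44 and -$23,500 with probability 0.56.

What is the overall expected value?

EV(A) = 0.44 × 181000 + 0.56 × (-23500) = 79640 − 13160 = 66480
Branch B: 25000 (certain)
Overall = 0.12 × 66480 + 0.88 × 25000 = 7977.6 + 22000 = 29977.6

$29,977.60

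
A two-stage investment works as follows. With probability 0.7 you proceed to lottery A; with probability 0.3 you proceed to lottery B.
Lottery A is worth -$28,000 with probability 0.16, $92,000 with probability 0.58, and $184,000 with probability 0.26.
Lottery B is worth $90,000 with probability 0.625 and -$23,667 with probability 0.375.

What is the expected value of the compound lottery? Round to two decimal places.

EV(A) = 0.16 × (-28000) + 0.58 × 92000 + 0.26 × 184000 = -4480 + 53360 + 47840 = 96720
EV(B) = 0.625 × 90000 + 0.375 × (-23667) = 56250 − 8875.125 = 47374.875
Overall = 0.7 × 96720 + 0.3 × 47374.875 = 67704 + 14212.4625 = 81916.4625

$81,916.46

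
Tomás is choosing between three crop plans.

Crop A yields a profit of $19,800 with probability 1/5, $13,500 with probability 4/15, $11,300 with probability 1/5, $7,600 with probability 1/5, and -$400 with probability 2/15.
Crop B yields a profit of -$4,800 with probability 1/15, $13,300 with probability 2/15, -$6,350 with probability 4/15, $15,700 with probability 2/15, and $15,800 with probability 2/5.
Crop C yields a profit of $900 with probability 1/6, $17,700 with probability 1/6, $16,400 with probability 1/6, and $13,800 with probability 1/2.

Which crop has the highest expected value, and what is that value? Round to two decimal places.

Crop A = 1/5 × 19800 + 4/15 × 13500 + 1/5 × 11300 + 1/5 × 7600 + 2/15 × (-400) = 3960 + 3600 + 2260 + 1520 − 53.3333 = 11286.6667
Crop B = 1/15 × (-4800) + 2/15 × 13300 + 4/15 × (-6350) + 2/15 × 15700 + 2/5 × 15800 = -320 + 1773.3333 − 1693.3333 + 2093.3333 + 6320 = 8173.3333
Crop C = 1/6 × 900 + 1/6 × 17700 + 1/6 × 16400 + 1/2 × 13800 = 150 + 2950 + 2733.3333 + 6900 = 12733.3333

Crop C ($12,733.33)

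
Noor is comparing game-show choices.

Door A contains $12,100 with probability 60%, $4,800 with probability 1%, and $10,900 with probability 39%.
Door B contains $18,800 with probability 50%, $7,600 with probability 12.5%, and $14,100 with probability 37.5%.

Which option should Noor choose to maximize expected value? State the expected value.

Door A = 0.6 × 12100 + 0.01 × 4800 + 0.39 × 10900 = 7260 + 48 + 4251 = 11559
Door B = 0.5 × 18800 + 0.125 × 7600 + 0.375 × 14100 = 9400 + 950 + 5287.5 = 15637.5

Door B ($15,637.50)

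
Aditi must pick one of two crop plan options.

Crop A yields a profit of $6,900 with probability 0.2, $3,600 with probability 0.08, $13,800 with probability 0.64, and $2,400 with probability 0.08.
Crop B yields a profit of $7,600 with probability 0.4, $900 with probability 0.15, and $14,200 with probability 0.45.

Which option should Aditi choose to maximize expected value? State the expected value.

Crop A ($10,692)

Crop A = 0.2 × 6900 + 0.08 × 3600 + 0.64 × 13800 + 0.08 × 2400 = 1380 + 288 + 8832 + 192 = 10692
Crop B = 0.4 × 7600 + 0.15 × 900 + 0.45 × 14200 = 3040 + 135 + 6390 = 9565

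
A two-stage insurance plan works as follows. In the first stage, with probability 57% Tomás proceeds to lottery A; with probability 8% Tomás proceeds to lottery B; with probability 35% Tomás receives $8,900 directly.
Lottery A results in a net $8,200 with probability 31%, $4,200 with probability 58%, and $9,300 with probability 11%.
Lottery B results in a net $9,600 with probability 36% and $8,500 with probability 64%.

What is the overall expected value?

$7,247.25

EV(A) = 0.31 × 8200 + 0.58 × 4200 + 0.11 × 9300 = 2542 + 2436 + 1023 = 6001
EV(B) = 0.36 × 9600 + 0.64 × 8500 = 3456 + 5440 = 8896
Branch C: 8900 (certain)
Overall = 0.57 × 6001 + 0.08 × 8896 + 0.35 × 8900 = 3420.57 + 711.68 + 3115 = 7247.25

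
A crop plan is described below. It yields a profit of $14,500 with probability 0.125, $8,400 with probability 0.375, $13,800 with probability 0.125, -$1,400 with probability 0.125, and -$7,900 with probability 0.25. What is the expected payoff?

EV = 0.125 × 14500 + 0.375 × 8400 + 0.125 × 13800 + 0.125 × (-1400) + 0.25 × (-7900) = 1812.5 + 3150 + 1725 − 175 − 1975 = 4537.5

$4,537.50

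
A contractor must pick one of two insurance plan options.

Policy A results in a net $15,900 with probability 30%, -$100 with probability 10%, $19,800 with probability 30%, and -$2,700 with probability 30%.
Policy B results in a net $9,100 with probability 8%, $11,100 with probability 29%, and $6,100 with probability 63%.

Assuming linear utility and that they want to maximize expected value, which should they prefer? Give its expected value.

Policy A = 0.3 × 15900 + 0.1 × (-100) + 0.3 × 19800 + 0.3 × (-2700) = 4770 − 10 + 5940 − 810 = 9890
Policy B = 0.08 × 9100 + 0.29 × 11100 + 0.63 × 6100 = 728 + 3219 + 3843 = 7790

Policy A ($9,890)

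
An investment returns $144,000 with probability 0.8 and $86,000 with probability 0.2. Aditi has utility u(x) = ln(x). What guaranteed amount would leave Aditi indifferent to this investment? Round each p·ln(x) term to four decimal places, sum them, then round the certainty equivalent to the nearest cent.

$129,897.38

E[u] = 0.8·ln(144000) + 0.2·ln(86000) = 9.5021 + 2.2724 = 11.7745
CE = e^11.7745 ≈ 129897.38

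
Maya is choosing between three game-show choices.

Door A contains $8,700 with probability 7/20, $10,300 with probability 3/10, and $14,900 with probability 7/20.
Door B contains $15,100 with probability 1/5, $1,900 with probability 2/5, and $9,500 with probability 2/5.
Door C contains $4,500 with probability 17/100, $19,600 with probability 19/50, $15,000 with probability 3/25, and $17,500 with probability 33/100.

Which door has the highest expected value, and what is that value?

Door C ($15,788)

Door A = 7/20 × 8700 + 3/10 × 10300 + 7/20 × 14900 = 3045 + 3090 + 5215 = 11350
Door B = 1/5 × 15100 + 2/5 × 1900 + 2/5 × 9500 = 3020 + 760 + 3800 = 7580
Door C = 17/100 × 4500 + 19/50 × 19600 + 3/25 × 15000 + 33/100 × 17500 = 765 + 7448 + 1800 + 5775 = 15788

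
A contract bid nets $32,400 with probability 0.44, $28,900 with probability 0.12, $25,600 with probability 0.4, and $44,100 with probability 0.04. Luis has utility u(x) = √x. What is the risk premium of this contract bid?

E[u] = 0.44·√32400 + 0.12·√28900 + 0.4·√25600 + 0.04·√44100 = 0.44·180 + 0.12·170 + 0.4·160 + 0.04·210 = 172
CE = (172)² = 29584
Risk premium = EV − CE = 29728 − 29584 = 144

$144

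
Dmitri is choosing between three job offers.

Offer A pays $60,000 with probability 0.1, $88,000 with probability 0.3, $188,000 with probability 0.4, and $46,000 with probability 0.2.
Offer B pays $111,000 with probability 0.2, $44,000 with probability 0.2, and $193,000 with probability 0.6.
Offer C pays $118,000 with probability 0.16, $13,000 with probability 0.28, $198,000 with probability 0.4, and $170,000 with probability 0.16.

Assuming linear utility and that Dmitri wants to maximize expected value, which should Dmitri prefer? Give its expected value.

Offer A = 0.1 × 60000 + 0.3 × 88000 + 0.4 × 188000 + 0.2 × 46000 = 6000 + 26400 + 75200 + 9200 = 116800
Offer B = 0.2 × 111000 + 0.2 × 44000 + 0.6 × 193000 = 22200 + 8800 + 115800 = 146800
Offer C = 0.16 × 118000 + 0.28 × 13000 + 0.4 × 198000 + 0.16 × 170000 = 18880 + 3640 + 79200 + 27200 = 128920

Offer B ($146,800)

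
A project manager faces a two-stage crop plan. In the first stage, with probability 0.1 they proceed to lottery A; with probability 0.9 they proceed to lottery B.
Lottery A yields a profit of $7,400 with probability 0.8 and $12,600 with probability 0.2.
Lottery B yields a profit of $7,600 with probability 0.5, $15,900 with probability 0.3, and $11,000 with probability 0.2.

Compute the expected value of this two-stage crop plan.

$10,537

EV(A) = 0.8 × 7400 + 0.2 × 12600 = 5920 + 2520 = 8440
EV(B) = 0.5 × 7600 + 0.3 × 15900 + 0.2 × 11000 = 3800 + 4770 + 2200 = 10770
Overall = 0.1 × 8440 + 0.9 × 10770 = 844 + 9693 = 10537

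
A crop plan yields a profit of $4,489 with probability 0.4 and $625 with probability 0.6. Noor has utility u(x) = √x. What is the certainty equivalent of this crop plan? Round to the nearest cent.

E[u] = 0.4·√4489 + 0.6·√625 = 0.4·67 + 0.6·25 = 41.8
CE = (41.8)² = 1747.24

$1,747.24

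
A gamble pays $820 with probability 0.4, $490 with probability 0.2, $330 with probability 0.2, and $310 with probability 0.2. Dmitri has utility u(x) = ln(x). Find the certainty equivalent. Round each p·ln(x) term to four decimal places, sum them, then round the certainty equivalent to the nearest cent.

E[u] = 0.4·ln(820) + 0.2·ln(490) + 0.2·ln(330) + 0.2·ln(310) = 2.6837 + 1.2389 + 1.1598 + 1.1473 = 6.2297
CE = e^6.2297 ≈ 507.60

$507.60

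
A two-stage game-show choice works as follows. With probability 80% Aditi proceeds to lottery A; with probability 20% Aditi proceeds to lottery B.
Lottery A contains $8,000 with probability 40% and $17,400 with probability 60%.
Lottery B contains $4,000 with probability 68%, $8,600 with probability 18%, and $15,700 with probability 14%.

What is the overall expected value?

EV(A) = 0.4 × 8000 + 0.6 × 17400 = 3200 + 10440 = 13640
EV(B) = 0.68 × 4000 + 0.18 × 8600 + 0.14 × 15700 = 2720 + 1548 + 2198 = 6466
Overall = 0.8 × 13640 + 0.2 × 6466 = 10912 + 1293.2 = 12205.2

$12,205.20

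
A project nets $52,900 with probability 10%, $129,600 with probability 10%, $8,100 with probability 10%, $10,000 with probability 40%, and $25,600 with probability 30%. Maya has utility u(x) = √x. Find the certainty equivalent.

$24,336

E[u] = 0.1·√52900 + 0.1·√129600 + 0.1·√8100 + 0.4·√10000 + 0.3·√25600 = 0.1·230 + 0.1·360 + 0.1·90 + 0.4·100 + 0.3·160 = 156
CE = (156)² = 24336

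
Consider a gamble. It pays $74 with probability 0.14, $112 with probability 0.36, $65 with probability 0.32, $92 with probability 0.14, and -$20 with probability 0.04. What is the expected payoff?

$83.56

EV = 0.14 × 74 + 0.36 × 112 + 0.32 × 65 + 0.14 × 92 + 0.04 × (-20) = 10.36 + 40.32 + 20.8 + 12.88 − 0.8 = 83.56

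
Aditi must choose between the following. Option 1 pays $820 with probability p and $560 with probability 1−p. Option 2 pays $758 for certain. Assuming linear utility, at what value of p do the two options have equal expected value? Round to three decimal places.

p = 0.762

p·820 + (1−p)·560 = 758
260p + 560 = 758
p = (758 − 560) / 260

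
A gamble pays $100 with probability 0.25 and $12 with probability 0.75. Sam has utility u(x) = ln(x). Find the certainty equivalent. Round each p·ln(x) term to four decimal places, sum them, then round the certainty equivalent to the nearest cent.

$20.39

E[u] = 0.25·ln(100) + 0.75·ln(12) = 1.1513 + 1.8637 = 3.0150
CE = e^3.0150 ≈ 20.39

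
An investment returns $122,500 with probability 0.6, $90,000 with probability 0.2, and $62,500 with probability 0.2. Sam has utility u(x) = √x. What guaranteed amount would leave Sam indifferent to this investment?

$102,400

E[u] = 0.6·√122500 + 0.2·√90000 + 0.2·√62500 = 0.6·350 + 0.2·300 + 0.2·250 = 320
CE = (320)² = 102400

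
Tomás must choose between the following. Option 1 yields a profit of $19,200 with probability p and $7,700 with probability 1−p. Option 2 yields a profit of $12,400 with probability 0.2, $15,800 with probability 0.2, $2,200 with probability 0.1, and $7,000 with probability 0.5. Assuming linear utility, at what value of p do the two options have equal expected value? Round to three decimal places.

p = 0.144

EV(Option 2) = 0.2 × 12400 + 0.2 × 15800 + 0.1 × 2200 + 0.5 × 7000 = 2480 + 3160 + 220 + 3500 = 9360
p·19200 + (1−p)·7700 = 9360
11500p + 7700 = 9360
p = (9360 − 7700) / 11500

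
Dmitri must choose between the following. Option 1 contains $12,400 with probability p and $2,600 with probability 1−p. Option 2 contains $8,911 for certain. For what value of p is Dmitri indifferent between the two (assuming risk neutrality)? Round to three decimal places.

p = 0.644

p·12400 + (1−p)·2600 = 8911
9800p + 2600 = 8911
p = (8911 − 2600) / 9800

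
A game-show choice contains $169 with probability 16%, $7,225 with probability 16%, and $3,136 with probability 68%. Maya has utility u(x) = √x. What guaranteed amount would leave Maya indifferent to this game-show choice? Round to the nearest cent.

E[u] = 0.16·√169 + 0.16·√7225 + 0.68·√3136 = 0.16·13 + 0.16·85 + 0.68·56 = 53.76
CE = (53.76)² = 2890.1376

$2,890.14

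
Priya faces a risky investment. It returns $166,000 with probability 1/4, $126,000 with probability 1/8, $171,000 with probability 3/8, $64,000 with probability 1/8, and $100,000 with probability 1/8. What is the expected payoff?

$141,875

EV = 1/4 × 166000 + 1/8 × 126000 + 3/8 × 171000 + 1/8 × 64000 + 1/8 × 100000 = 41500 + 15750 + 64125 + 8000 + 12500 = 141875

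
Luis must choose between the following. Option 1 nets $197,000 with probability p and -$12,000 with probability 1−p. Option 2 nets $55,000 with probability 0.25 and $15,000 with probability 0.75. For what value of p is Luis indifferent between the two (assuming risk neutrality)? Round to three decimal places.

EV(Option 2) = 0.25 × 55000 + 0.75 × 15000 = 13750 + 11250 = 25000
p·197000 + (1−p)·(-12000) = 25000
209000p − 12000 = 25000
p = (25000 + 12000) / 209000

p = 0.177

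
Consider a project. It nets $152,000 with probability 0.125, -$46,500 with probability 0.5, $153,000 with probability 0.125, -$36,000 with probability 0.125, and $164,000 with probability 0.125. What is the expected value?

EV = 0.125 × 152000 + 0.5 × (-46500) + 0.125 × 153000 + 0.125 × (-36000) + 0.125 × 164000 = 19000 − 23250 + 19125 − 4500 + 20500 = 30875

$30,875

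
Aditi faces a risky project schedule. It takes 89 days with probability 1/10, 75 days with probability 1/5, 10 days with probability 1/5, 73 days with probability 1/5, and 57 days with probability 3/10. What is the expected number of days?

57.6 days

EV = 1/10 × 89 + 1/5 × 75 + 1/5 × 10 + 1/5 × 73 + 3/10 × 57 = 8.9 + 15 + 2 + 14.6 + 17.1 = 57.6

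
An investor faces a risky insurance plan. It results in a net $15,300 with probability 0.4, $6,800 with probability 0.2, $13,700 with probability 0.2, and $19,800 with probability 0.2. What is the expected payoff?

$14,180

EV = 0.4 × 15300 + 0.2 × 6800 + 0.2 × 13700 + 0.2 × 19800 = 6120 + 1360 + 2740 + 3960 = 14180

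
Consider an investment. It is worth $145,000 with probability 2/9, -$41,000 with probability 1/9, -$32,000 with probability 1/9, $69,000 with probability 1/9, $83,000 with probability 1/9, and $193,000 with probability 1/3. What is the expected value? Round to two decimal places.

EV = 2/9 × 145000 + 1/9 × (-41000) + 1/9 × (-32000) + 1/9 × 69000 + 1/9 × 83000 + 1/3 × 193000 = 32222.2222 − 4555.5556 − 3555.5556 + 7666.6667 + 9222.2222 + 64333.3333 = 105333.3333

$105,333.33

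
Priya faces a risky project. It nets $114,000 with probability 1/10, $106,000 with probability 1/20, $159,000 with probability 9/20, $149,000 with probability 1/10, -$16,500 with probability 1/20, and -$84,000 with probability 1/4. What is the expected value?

$81,325

EV = 1/10 × 114000 + 1/20 × 106000 + 9/20 × 159000 + 1/10 × 149000 + 1/20 × (-16500) + 1/4 × (-84000) = 11400 + 5300 + 71550 + 14900 − 825 − 21000 = 81325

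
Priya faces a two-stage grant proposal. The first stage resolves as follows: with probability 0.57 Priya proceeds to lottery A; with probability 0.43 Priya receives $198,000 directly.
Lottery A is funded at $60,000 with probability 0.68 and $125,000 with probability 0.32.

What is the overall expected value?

$131,196

EV(A) = 0.68 × 60000 + 0.32 × 125000 = 40800 + 40000 = 80800
Branch B: 198000 (certain)
Overall = 0.57 × 80800 + 0.43 × 198000 = 46056 + 85140 = 131196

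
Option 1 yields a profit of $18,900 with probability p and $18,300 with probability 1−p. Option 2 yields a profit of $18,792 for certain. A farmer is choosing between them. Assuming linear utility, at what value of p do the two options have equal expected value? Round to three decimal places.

p = 0.820

p·18900 + (1−p)·18300 = 18792
600p + 18300 = 18792
p = (18792 − 18300) / 600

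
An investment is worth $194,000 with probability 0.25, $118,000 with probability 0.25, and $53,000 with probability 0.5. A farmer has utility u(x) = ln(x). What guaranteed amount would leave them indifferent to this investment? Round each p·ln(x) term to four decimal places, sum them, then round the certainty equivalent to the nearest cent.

$89,545.31

E[u] = 0.25·ln(194000) + 0.25·ln(118000) + 0.5·ln(53000) = 3.0439 + 2.9196 + 5.4390 = 11.4025
CE = e^11.4025 ≈ 89545.31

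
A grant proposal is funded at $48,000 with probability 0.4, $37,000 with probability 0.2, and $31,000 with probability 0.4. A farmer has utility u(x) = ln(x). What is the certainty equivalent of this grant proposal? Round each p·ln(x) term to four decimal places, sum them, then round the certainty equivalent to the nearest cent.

$38,253.87

E[u] = 0.4·ln(48000) + 0.2·ln(37000) + 0.4·ln(31000) = 4.3116 + 2.1037 + 4.1367 = 10.5520
CE = e^10.5520 ≈ 38253.87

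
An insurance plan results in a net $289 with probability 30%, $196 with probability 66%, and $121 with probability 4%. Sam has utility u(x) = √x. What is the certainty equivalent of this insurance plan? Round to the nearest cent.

E[u] = 0.3·√289 + 0.66·√196 + 0.04·√121 = 0.3·17 + 0.66·14 + 0.04·11 = 14.78
CE = (14.78)² = 218.4484

$218.45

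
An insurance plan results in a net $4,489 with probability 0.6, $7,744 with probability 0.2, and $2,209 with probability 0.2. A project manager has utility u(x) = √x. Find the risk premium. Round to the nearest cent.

$168.16

E[u] = 0.6·√4489 + 0.2·√7744 + 0.2·√2209 = 0.6·67 + 0.2·88 + 0.2·47 = 67.2
CE = (67.2)² = 4515.84
Risk premium = EV − CE = 4684 − 4515.84 = 168.16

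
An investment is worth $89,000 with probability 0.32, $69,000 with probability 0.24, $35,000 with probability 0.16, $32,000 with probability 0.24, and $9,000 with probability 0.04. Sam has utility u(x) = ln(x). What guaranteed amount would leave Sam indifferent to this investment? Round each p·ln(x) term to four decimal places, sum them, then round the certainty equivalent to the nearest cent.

E[u] = 0.32·ln(89000) + 0.24·ln(69000) + 0.16·ln(35000) + 0.24·ln(32000) + 0.04·ln(9000) = 3.6468 + 2.6740 + 1.6741 + 2.4896 + 0.3642 = 10.8487
CE = e^10.8487 ≈ 51467.20

$51,467.20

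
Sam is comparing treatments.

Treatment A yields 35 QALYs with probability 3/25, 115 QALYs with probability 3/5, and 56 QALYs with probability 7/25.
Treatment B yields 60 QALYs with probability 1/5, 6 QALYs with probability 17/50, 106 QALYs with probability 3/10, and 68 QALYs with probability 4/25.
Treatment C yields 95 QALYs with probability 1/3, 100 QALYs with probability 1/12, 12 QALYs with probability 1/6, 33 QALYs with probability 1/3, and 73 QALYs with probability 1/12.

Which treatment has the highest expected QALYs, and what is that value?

Treatment A (88.88 QALYs)

Treatment A = 3/25 × 35 + 3/5 × 115 + 7/25 × 56 = 4.2 + 69 + 15.68 = 88.88
Treatment B = 1/5 × 60 + 17/50 × 6 + 3/10 × 106 + 4/25 × 68 = 12 + 2.04 + 31.8 + 10.88 = 56.72
Treatment C = 1/3 × 95 + 1/12 × 100 + 1/6 × 12 + 1/3 × 33 + 1/12 × 73 = 31.6667 + 8.3333 + 2 + 11 + 6.0833 = 59.0833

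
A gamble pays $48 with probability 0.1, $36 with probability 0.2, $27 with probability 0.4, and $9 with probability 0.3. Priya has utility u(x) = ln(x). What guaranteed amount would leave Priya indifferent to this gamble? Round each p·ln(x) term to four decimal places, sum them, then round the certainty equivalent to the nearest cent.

E[u] = 0.1·ln(48) + 0.2·ln(36) + 0.4·ln(27) + 0.3·ln(9) = 0.3871 + 0.7167 + 1.3183 + 0.6592 = 3.0813
CE = e^3.0813 ≈ 21.79

$21.79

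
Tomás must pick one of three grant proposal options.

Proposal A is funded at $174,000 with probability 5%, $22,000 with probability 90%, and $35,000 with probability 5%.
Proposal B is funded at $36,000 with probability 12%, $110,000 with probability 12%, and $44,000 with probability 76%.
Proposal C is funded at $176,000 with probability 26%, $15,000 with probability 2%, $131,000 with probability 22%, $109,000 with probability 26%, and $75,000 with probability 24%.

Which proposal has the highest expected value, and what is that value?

Proposal A = 0.05 × 174000 + 0.9 × 22000 + 0.05 × 35000 = 8700 + 19800 + 1750 = 30250
Proposal B = 0.12 × 36000 + 0.12 × 110000 + 0.76 × 44000 = 4320 + 13200 + 33440 = 50960
Proposal C = 0.26 × 176000 + 0.02 × 15000 + 0.22 × 131000 + 0.26 × 109000 + 0.24 × 75000 = 45760 + 300 + 28820 + 28340 + 18000 = 121220

Proposal C ($121,220)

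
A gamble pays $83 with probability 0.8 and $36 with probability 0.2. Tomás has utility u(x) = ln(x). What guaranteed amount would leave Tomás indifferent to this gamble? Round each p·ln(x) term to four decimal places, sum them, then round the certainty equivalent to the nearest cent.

E[u] = 0.8·ln(83) + 0.2·ln(36) = 3.5351 + 0.7167 = 4.2518
CE = e^4.2518 ≈ 70.23

$70.23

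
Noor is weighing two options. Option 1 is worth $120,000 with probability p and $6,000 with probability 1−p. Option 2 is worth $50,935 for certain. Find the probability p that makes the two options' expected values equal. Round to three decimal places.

p·120000 + (1−p)·6000 = 50935
114000p + 6000 = 50935
p = (50935 − 6000) / 114000

p = 0.394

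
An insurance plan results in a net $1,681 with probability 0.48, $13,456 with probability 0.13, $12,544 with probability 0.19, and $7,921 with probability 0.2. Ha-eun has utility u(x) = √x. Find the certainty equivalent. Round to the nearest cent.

E[u] = 0.48·√1681 + 0.13·√13456 + 0.19·√12544 + 0.2·√7921 = 0.48·41 + 0.13·116 + 0.19·112 + 0.2·89 = 73.84
CE = (73.84)² = 5452.3456

$5,452.35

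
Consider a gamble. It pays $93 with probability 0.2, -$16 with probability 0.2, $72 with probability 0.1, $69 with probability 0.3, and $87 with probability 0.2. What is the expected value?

EV = 0.2 × 93 + 0.2 × (-16) + 0.1 × 72 + 0.3 × 69 + 0.2 × 87 = 18.6 − 3.2 + 7.2 + 20.7 + 17.4 = 60.7

$60.70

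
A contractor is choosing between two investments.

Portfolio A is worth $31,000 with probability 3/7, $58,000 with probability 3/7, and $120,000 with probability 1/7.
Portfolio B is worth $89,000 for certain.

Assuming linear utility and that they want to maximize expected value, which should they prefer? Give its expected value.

Portfolio B ($89,000)

Portfolio A = 3/7 × 31000 + 3/7 × 58000 + 1/7 × 120000 = 13285.7143 + 24857.1429 + 17142.8571 = 55285.7143
Portfolio B: 89000 (certain)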